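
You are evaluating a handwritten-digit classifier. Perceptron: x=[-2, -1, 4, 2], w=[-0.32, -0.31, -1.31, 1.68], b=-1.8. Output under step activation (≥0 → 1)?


z = (-2)·(-0.32) + (-1)·(-0.31) + (4)·(-1.31) + (2)·(1.68) - 1.8
  = -2.73
step(z) = 0 (z<0)

0


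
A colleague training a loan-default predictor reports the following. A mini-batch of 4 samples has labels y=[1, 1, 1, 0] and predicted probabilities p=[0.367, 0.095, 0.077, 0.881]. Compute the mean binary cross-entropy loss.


L[0] = -ln(0.367) = 1.0024
L[1] = -ln(0.095) = 2.3539
L[2] = -ln(0.077) = 2.5639
L[3] = -ln(1-0.881) = -ln(0.119) = 2.1286
mean = (1.0024 + 2.3539 + 2.5639 + 2.1286)/4 = 2.0122

2.0122


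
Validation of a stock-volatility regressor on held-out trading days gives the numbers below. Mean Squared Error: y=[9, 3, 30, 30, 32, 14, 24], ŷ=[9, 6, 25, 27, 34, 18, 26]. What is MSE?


Squared errors: (9-9)²=0, (3-6)²=9, (30-25)²=25, (30-27)²=9, (32-34)²=4, (14-18)²=16, (24-26)²=4
Sum = 67
MSE = 67/7 = 67/7

67/7


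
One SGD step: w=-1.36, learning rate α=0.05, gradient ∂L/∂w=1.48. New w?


w_new = w - α·∇
= -1.36 - 0.05·1.48
= -1.36 - 0.074
= -1.434

-1.434


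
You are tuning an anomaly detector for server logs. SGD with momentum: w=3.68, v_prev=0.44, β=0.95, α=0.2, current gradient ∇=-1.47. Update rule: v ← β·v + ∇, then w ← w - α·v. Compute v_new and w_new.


v_new = 0.95·0.44 - 1.47 = 0.418 - 1.47 = -1.052
w_new = 3.68 - 0.2·-1.052 = 3.68 + 0.2104 = 3.8904

v_new=-1.052, w_new=3.8904


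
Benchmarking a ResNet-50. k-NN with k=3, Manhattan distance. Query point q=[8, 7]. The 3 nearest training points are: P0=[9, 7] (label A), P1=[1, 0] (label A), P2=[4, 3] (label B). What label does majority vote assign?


d(q,P0) = 1  (label A)
d(q,P1) = 14  (label A)
d(q,P2) = 8  (label B)
Votes: A=2, B=1
Majority → A

A


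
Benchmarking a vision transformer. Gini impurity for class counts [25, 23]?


Probabilities: [25/48, 23/48] ≈ [0.5208, 0.4792]
Σpᵢ² = (625 + 529)/48² = 1154/2304
Gini = 1 - Σpᵢ² = 1 - 1154/2304 = 0.4991

0.4991


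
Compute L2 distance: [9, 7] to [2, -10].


d = √((9-2)² + (7+ 10)²)
  = √(49 + 289)
  = √338 = 18.3848

18.3848


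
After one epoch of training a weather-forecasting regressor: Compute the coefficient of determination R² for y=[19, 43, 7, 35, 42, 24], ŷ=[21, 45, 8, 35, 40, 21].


ȳ = 28.3333
SS_res = Σ(y-ŷ)² = 22
SS_tot = Σ(y-ȳ)² = 1007.33
R² = 1 - SS_res/SS_tot = 1 - 0.0218 = 0.9782

0.9782


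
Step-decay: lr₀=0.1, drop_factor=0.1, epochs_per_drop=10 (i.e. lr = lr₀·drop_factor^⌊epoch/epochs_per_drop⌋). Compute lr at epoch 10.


n_drops = ⌊10/10⌋ = 1
lr = 0.1·0.1^1 = 0.1·0.1 = 0.01

0.01


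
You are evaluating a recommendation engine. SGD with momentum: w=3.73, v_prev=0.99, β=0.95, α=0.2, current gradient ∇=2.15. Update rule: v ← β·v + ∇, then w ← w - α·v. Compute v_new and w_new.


v_new = 0.95·0.99 + 2.15 = 0.9405 + 2.15 = 3.0905
w_new = 3.73 - 0.2·3.0905 = 3.73 - 0.6181 = 3.1119

v_new=3.0905, w_new=3.1119


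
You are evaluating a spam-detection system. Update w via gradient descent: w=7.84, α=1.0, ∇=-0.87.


w_new = w - α·∇
= 7.84 - 1.0·-0.87
= 7.84 + 0.87
= 8.71

8.71


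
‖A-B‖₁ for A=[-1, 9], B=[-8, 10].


d = |-1+ 8| + |9-10|
  = 7 + 1
  = 8

8


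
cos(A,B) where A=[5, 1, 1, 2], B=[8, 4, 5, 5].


A·B = 5·8 + 1·4 + 1·5 + 2·5 = 59
‖A‖ = √31 = 5.5678, ‖B‖ = √130 = 11.4018
cos = 59/(√31·√130) = 59/√4030 = 0.9294

0.9294


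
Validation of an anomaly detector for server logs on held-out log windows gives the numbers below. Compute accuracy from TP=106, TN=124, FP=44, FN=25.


Accuracy = (TP+TN)/(TP+TN+FP+FN)
= (106+124)/(299)
= 230/299 = 76.92%

76.92%


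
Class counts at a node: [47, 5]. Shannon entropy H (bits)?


Probabilities: [47/52, 5/52] ≈ [0.9038, 0.0962]
H = -((47/52)·log₂(47/52) + (5/52)·log₂(5/52))
  = 0.4567 bits

0.4567 bits


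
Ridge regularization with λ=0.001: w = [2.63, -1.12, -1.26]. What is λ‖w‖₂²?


‖w‖₂² = (2.63)² + (-1.12)² + (-1.26)²
     = 6.9169 + 1.2544 + 1.5876
     = 9.7589
λ·‖w‖₂² = 0.001·9.7589 = 0.009759

0.009759


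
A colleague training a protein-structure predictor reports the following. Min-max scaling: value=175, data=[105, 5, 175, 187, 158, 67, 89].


min=5, max=187
(175-5)/(187-5) = 170/182 = 0.9341

0.9341


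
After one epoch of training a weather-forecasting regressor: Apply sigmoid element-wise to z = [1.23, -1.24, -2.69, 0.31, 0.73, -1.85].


σ(1.23) = 1/(1+e^-1.23) = 0.7738
σ(-1.24) = 1/(1+e^1.24) = 0.2244
σ(-2.69) = 1/(1+e^2.69) = 0.0636
σ(0.31) = 1/(1+e^-0.31) = 0.5769
σ(0.73) = 1/(1+e^-0.73) = 0.6748
σ(-1.85) = 1/(1+e^1.85) = 0.1359
result = [0.7738, 0.2244, 0.0636, 0.5769, 0.6748, 0.1359]

[0.7738, 0.2244, 0.0636, 0.5769, 0.6748, 0.1359]


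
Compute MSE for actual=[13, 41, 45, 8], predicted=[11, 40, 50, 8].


Squared errors: (13-11)²=4, (41-40)²=1, (45-50)²=25, (8-8)²=0
Sum = 30
MSE = 30/4 = 15/2

15/2


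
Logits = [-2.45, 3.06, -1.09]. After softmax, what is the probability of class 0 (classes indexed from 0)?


Exponentials: e^-2.45=0.0863, e^3.06=21.3276, e^-1.09=0.3362
Sum = 21.7501
Softmax = [0.004, 0.9806, 0.0155]
p[0] = 0.0863/21.7501 = 0.004

0.004


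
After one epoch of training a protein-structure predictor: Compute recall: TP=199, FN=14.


Recall = TP/(TP+FN)
= 199/(199+14)
= 199/213 = 93.43%

93.43%


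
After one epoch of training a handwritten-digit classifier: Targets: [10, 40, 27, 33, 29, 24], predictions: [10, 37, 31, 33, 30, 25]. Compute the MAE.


Absolute errors: |10-10|=0, |40-37|=3, |27-31|=4, |33-33|=0, |29-30|=1, |24-25|=1
Sum = 9
MAE = 9/6 = 3/2

3/2


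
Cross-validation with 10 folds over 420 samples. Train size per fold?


Fold size = 420/10 = 42
Training per fold = 420 - 42 = 378

378


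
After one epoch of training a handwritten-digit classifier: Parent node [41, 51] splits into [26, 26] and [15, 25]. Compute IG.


Parent = [41, 51], H_parent = 0.9915
H_left = 1 (n=52), H_right = 0.9544 (n=40)
H_children = (52/92)·1 + (40/92)·0.9544 = 0.9802
IG = 0.9915 - 0.9802 = 0.0113

0.0113


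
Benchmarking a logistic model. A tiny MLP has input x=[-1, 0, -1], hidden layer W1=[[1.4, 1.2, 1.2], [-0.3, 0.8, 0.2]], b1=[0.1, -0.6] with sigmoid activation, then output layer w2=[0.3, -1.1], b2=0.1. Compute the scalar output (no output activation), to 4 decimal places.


z1[0] = (1.4)·(-1) + (1.2)·(0) + (1.2)·(-1) + 0.1 = -2.5
z1[1] = (-0.3)·(-1) + (0.8)·(0) + (0.2)·(-1) - 0.6 = -0.5
h = sigmoid(z1) = [0.0759, 0.3775]
output = (0.3)·(0.0759) + (-1.1)·(0.3775) + 0.1 = -0.2925

-0.2925


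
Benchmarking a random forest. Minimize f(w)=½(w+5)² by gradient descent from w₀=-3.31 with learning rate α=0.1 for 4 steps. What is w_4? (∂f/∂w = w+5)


step 1: grad = -3.31+5 = 1.69; w = -3.31 - 0.1·(1.69) = -3.479
step 2: grad = -3.479+5 = 1.521; w = -3.479 - 0.1·(1.521) = -3.6311
step 3: grad = -3.6311+5 = 1.3689; w = -3.6311 - 0.1·(1.3689) = -3.76799
step 4: grad = -3.76799+5 = 1.23201; w = -3.76799 - 0.1·(1.23201) = -3.891191

-3.891191


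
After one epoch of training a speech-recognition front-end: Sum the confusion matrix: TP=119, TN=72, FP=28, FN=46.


Total = TP + TN + FP + FN
= 119 + 72 + 28 + 46
= 265
(Predicted positive: 147, predicted negative: 118)

265


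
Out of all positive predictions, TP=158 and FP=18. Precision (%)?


Precision = TP/(TP+FP)
= 158/(158+18)
= 158/176 = 89.77%

89.77%


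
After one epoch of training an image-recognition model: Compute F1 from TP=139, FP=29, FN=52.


Precision = 139/168 = 0.8274
Recall = 139/191 = 0.7277
F1 = 2·P·R/(P+R) = 2·TP/(2·TP+FP+FN) = 278/(278+29+52) = 278/359 = 0.7744

0.7744


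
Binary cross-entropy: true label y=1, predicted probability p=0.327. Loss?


BCE = -[y·ln(p) + (1-y)·ln(1-p)]
= -1·ln(0.327) - 0
= -ln(0.327) = 1.1178

1.1178


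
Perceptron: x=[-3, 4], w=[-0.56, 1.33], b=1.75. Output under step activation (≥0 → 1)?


z = (-3)·(-0.56) + (4)·(1.33) + 1.75
  = 8.75
step(z) = 1 (z≥0)

1


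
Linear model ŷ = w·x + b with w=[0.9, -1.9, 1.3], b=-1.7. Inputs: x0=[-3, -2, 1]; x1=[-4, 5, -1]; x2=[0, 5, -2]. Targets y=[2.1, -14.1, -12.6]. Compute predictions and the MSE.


ŷ0 = (0.9)·(-3) + (-1.9)·(-2) + (1.3)·(1) - 1.7 = 0.7
ŷ1 = (0.9)·(-4) + (-1.9)·(5) + (1.3)·(-1) - 1.7 = -16.1
ŷ2 = (0.9)·(0) + (-1.9)·(5) + (1.3)·(-2) - 1.7 = -13.8
errors² = [1.96, 4.0, 1.44]
MSE = 7.4000/3 = 2.4667

2.4667


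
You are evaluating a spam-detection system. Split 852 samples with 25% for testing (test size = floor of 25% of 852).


Test = ⌊852·25/100⌋ = 213
Train = 852 - 213 = 639

Train: 639, Test: 213


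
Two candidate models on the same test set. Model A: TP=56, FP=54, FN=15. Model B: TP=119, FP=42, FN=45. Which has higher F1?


Model A: P=56/110=0.5091, R=56/71=0.7887, F1=2PR/(P+R)=2TP/(2TP+FP+FN)=112/181=0.6188
Model B: P=119/161=0.7391, R=119/164=0.7256, F1=2PR/(P+R)=2TP/(2TP+FP+FN)=238/325=0.7323
0.6188 < 0.7323 → Model B

Model B


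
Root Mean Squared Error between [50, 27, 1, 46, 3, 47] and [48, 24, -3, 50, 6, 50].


MSE = 63/6 = 10.5
RMSE = √(63/6) = 3.2404

3.2404


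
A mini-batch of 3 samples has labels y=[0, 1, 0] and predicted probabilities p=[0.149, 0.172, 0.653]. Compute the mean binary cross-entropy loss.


L[0] = -ln(1-0.149) = -ln(0.851) = 0.1613
L[1] = -ln(0.172) = 1.7603
L[2] = -ln(1-0.653) = -ln(0.347) = 1.0584
mean = (0.1613 + 1.7603 + 1.0584)/3 = 0.9933

0.9933


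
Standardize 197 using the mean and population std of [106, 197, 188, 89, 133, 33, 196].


μ = 134.5714, σ = 58.2332
z = (197 - 134.5714)/58.2332 = 1.072

1.072


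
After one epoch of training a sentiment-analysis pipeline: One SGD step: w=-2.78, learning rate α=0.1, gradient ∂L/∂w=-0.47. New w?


w_new = w - α·∇
= -2.78 - 0.1·-0.47
= -2.78 + 0.047
= -2.733

-2.733


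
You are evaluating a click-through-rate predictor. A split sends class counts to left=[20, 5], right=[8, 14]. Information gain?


Parent = [28, 19], H_parent = 0.9734
H_left = 0.7219 (n=25), H_right = 0.9457 (n=22)
H_children = (25/47)·0.7219 + (22/47)·0.9457 = 0.8267
IG = 0.9734 - 0.8267 = 0.1467

0.1467


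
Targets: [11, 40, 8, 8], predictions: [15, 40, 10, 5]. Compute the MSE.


Squared errors: (11-15)²=16, (40-40)²=0, (8-10)²=4, (8-5)²=9
Sum = 29
MSE = 29/4 = 29/4

29/4


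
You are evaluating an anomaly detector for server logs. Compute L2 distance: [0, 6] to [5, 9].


d = √((0-5)² + (6-9)²)
  = √(25 + 9)
  = √34 = 5.831

5.831


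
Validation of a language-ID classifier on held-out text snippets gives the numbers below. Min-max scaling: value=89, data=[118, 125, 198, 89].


min=89, max=198
(89-89)/(198-89) = 0/109 = 0.0

0.0


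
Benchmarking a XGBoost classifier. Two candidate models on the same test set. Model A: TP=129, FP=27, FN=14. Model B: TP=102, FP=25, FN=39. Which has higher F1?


Model A: P=129/156=0.8269, R=129/143=0.9021, F1=2PR/(P+R)=2TP/(2TP+FP+FN)=258/299=0.8629
Model B: P=102/127=0.8031, R=102/141=0.7234, F1=2PR/(P+R)=2TP/(2TP+FP+FN)=204/268=0.7612
0.8629 > 0.7612 → Model A

Model A


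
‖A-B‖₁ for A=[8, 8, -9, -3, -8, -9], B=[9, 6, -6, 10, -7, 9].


d = |8-9| + |8-6| + |-9+ 6| + |-3-10| + |-8+ 7| + |-9-9|
  = 1 + 2 + 3 + 13 + 1 + 18
  = 38

38


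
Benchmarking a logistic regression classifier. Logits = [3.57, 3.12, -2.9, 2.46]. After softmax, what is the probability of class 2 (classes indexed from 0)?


Exponentials: e^3.57=35.5166, e^3.12=22.6464, e^-2.9=0.055, e^2.46=11.7048
Sum = 69.9228
Softmax = [0.5079, 0.3239, 0.0008, 0.1674]
p[2] = 0.055/69.9228 = 0.0008

0.0008


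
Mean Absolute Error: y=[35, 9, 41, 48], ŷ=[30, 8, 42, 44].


Absolute errors: |35-30|=5, |9-8|=1, |41-42|=1, |48-44|=4
Sum = 11
MAE = 11/4 = 11/4

11/4


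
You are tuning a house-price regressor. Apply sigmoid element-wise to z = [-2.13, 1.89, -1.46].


σ(-2.13) = 1/(1+e^2.13) = 0.1062
σ(1.89) = 1/(1+e^-1.89) = 0.8688
σ(-1.46) = 1/(1+e^1.46) = 0.1885
result = [0.1062, 0.8688, 0.1885]

[0.1062, 0.8688, 0.1885]


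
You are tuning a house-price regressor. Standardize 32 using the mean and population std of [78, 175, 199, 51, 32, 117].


μ = 108.6667, σ = 61.6081
z = (32 - 108.6667)/61.6081 = -1.2444

-1.2444


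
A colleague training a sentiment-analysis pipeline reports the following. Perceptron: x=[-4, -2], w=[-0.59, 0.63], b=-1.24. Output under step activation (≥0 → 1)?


z = (-4)·(-0.59) + (-2)·(0.63) - 1.24
  = -0.14
step(z) = 0 (z<0)

0


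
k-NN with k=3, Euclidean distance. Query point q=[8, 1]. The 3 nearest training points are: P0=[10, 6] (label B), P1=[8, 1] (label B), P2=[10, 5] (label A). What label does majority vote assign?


d(q,P0) = 5.3852  (label B)
d(q,P1) = 0.0  (label B)
d(q,P2) = 4.4721  (label A)
Votes: A=1, B=2
Majority → B

B


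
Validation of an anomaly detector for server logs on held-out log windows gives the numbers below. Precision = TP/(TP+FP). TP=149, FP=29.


Precision = TP/(TP+FP)
= 149/(149+29)
= 149/178 = 83.71%

83.71%


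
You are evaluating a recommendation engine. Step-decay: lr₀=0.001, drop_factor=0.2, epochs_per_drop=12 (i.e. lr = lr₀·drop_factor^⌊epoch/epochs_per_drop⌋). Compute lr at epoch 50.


n_drops = ⌊50/12⌋ = 4
lr = 0.001·0.2^4 = 0.001·0.0016 = 0.0000016

0.0000016


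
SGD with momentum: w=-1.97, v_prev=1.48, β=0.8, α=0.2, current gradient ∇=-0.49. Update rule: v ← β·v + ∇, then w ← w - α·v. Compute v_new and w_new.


v_new = 0.8·1.48 - 0.49 = 1.184 - 0.49 = 0.694
w_new = -1.97 - 0.2·0.694 = -1.97 - 0.1388 = -2.1088

v_new=0.694, w_new=-2.1088


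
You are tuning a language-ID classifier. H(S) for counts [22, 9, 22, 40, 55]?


Probabilities: [22/148, 9/148, 22/148, 40/148, 55/148] ≈ [0.1486, 0.0608, 0.1486, 0.2703, 0.3716]
H = -((22/148)·log₂(22/148) + (9/148)·log₂(9/148) + (22/148)·log₂(22/148) + (40/148)·log₂(40/148) + (55/148)·log₂(55/148))
  = 2.1041 bits

2.1041 bits


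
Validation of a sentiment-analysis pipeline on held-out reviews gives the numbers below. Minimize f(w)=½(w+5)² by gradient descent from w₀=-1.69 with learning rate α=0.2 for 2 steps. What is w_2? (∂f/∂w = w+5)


step 1: grad = -1.69+5 = 3.31; w = -1.69 - 0.2·(3.31) = -2.352
step 2: grad = -2.352+5 = 2.648; w = -2.352 - 0.2·(2.648) = -2.8816

-2.8816


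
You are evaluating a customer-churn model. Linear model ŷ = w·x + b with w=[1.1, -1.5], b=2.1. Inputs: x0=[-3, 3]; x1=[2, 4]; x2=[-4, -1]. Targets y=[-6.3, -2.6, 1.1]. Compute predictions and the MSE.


ŷ0 = (1.1)·(-3) + (-1.5)·(3) + 2.1 = -5.7
ŷ1 = (1.1)·(2) + (-1.5)·(4) + 2.1 = -1.7
ŷ2 = (1.1)·(-4) + (-1.5)·(-1) + 2.1 = -0.8
errors² = [0.36, 0.81, 3.61]
MSE = 4.7800/3 = 1.5933

1.5933


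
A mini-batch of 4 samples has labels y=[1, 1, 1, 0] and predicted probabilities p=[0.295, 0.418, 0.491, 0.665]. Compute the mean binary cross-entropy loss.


L[0] = -ln(0.295) = 1.2208
L[1] = -ln(0.418) = 0.8723
L[2] = -ln(0.491) = 0.7113
L[3] = -ln(1-0.665) = -ln(0.335) = 1.0936
mean = (1.2208 + 0.8723 + 0.7113 + 1.0936)/4 = 0.9745

0.9745


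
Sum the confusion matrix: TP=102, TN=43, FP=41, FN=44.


Total = TP + TN + FP + FN
= 102 + 43 + 41 + 44
= 230
(Predicted positive: 143, predicted negative: 87)

230


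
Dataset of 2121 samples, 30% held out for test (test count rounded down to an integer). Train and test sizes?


Test = ⌊2121·30/100⌋ = 636
Train = 2121 - 636 = 1485

Train: 1485, Test: 636


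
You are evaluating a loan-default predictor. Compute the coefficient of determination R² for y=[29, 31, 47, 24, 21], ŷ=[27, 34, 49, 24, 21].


ȳ = 30.4
SS_res = Σ(y-ŷ)² = 17
SS_tot = Σ(y-ȳ)² = 407.2
R² = 1 - SS_res/SS_tot = 1 - 0.0417 = 0.9583

0.9583


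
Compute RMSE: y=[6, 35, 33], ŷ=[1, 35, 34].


MSE = 26/3 = 8.6667
RMSE = √(26/3) = 2.9439

2.9439


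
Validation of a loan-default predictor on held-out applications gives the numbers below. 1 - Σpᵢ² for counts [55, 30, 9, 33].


Probabilities: [55/127, 30/127, 9/127, 33/127] ≈ [0.4331, 0.2362, 0.0709, 0.2598]
Σpᵢ² = (3025 + 900 + 81 + 1089)/127² = 5095/16129
Gini = 1 - Σpᵢ² = 1 - 5095/16129 = 0.6841

0.6841


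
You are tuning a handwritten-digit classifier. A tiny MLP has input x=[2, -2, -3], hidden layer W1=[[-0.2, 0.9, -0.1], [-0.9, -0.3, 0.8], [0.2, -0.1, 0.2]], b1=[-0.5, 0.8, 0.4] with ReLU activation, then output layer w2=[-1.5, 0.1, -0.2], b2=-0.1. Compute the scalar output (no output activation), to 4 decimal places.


z1[0] = (-0.2)·(2) + (0.9)·(-2) + (-0.1)·(-3) - 0.5 = -2.4
z1[1] = (-0.9)·(2) + (-0.3)·(-2) + (0.8)·(-3) + 0.8 = -2.8
z1[2] = (0.2)·(2) + (-0.1)·(-2) + (0.2)·(-3) + 0.4 = 0.4
h = ReLU(z1) = [0.0, 0.0, 0.4]
output = (-1.5)·(0.0) + (0.1)·(0.0) + (-0.2)·(0.4) - 0.1 = -0.18

-0.18


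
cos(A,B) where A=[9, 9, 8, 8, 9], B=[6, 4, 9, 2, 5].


A·B = 9·6 + 9·4 + 8·9 + 8·2 + 9·5 = 223
‖A‖ = √371 = 19.2614, ‖B‖ = √162 = 12.7279
cos = 223/(√371·√162) = 223/√60102 = 0.9096

0.9096


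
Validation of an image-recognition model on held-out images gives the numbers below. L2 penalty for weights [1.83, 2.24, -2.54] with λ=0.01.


‖w‖₂² = (1.83)² + (2.24)² + (-2.54)²
     = 3.3489 + 5.0176 + 6.4516
     = 14.8181
λ·‖w‖₂² = 0.01·14.8181 = 0.148181

0.148181


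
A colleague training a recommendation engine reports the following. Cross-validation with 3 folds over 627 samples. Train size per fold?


Fold size = 627/3 = 209
Training per fold = 627 - 209 = 418

418


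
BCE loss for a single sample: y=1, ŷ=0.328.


BCE = -[y·ln(p) + (1-y)·ln(1-p)]
= -1·ln(0.328) - 0
= -ln(0.328) = 1.1147

1.1147


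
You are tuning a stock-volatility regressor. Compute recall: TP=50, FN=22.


Recall = TP/(TP+FN)
= 50/(50+22)
= 50/72 = 69.44%

69.44%


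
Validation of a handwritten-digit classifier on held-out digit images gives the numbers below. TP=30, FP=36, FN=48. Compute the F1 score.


Precision = 30/66 = 0.4545
Recall = 30/78 = 0.3846
F1 = 2·P·R/(P+R) = 2·TP/(2·TP+FP+FN) = 60/(60+36+48) = 60/144 = 0.4167

0.4167


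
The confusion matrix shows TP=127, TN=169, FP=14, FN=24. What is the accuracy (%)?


Accuracy = (TP+TN)/(TP+TN+FP+FN)
= (127+169)/(334)
= 296/334 = 88.62%

88.62%


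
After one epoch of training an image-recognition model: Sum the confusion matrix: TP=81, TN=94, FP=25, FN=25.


Total = TP + TN + FP + FN
= 81 + 94 + 25 + 25
= 225
(Predicted positive: 106, predicted negative: 119)

225


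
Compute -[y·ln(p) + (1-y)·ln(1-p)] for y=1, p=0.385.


BCE = -[y·ln(p) + (1-y)·ln(1-p)]
= -1·ln(0.385) - 0
= -ln(0.385) = 0.9545

0.9545


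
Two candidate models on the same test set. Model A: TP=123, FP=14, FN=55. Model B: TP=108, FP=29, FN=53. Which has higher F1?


Model A: P=123/137=0.8978, R=123/178=0.691, F1=2PR/(P+R)=2TP/(2TP+FP+FN)=246/315=0.781
Model B: P=108/137=0.7883, R=108/161=0.6708, F1=2PR/(P+R)=2TP/(2TP+FP+FN)=216/298=0.7248
0.781 > 0.7248 → Model A

Model A


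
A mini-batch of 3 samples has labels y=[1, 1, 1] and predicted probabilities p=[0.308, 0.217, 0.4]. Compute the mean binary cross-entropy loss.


L[0] = -ln(0.308) = 1.1777
L[1] = -ln(0.217) = 1.5279
L[2] = -ln(0.4) = 0.9163
mean = (1.1777 + 1.5279 + 0.9163)/3 = 1.2073

1.2073


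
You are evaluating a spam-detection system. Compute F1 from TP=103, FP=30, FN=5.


Precision = 103/133 = 0.7744
Recall = 103/108 = 0.9537
F1 = 2·P·R/(P+R) = 2·TP/(2·TP+FP+FN) = 206/(206+30+5) = 206/241 = 0.8548

0.8548


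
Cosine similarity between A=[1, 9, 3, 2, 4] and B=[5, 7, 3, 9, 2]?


A·B = 1·5 + 9·7 + 3·3 + 2·9 + 4·2 = 103
‖A‖ = √111 = 10.5357, ‖B‖ = √168 = 12.9615
cos = 103/(√111·√168) = 103/√18648 = 0.7543

0.7543


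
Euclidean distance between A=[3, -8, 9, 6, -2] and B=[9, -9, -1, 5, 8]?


d = √((3-9)² + (-8+ 9)² + (9+ 1)² + (6-5)² + (-2-8)²)
  = √(36 + 1 + 100 + 1 + 100)
  = √238 = 15.4272

15.4272


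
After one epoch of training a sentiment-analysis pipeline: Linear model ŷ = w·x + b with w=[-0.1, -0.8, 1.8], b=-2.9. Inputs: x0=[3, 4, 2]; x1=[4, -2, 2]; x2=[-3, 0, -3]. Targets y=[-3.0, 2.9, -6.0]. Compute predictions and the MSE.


ŷ0 = (-0.1)·(3) + (-0.8)·(4) + (1.8)·(2) - 2.9 = -2.8
ŷ1 = (-0.1)·(4) + (-0.8)·(-2) + (1.8)·(2) - 2.9 = 1.9
ŷ2 = (-0.1)·(-3) + (-0.8)·(0) + (1.8)·(-3) - 2.9 = -8.0
errors² = [0.04, 1.0, 4.0]
MSE = 5.0400/3 = 1.68

1.68


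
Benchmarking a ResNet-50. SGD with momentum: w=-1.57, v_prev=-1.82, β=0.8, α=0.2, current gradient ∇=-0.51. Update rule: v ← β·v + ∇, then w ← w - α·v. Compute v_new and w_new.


v_new = 0.8·-1.82 - 0.51 = -1.456 - 0.51 = -1.966
w_new = -1.57 - 0.2·-1.966 = -1.57 + 0.3932 = -1.1768

v_new=-1.966, w_new=-1.1768


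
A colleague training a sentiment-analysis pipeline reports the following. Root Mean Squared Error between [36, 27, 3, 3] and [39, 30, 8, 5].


MSE = 47/4 = 11.75
RMSE = √(47/4) = 3.4278

3.4278


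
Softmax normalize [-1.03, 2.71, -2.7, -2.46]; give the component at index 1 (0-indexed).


Exponentials: e^-1.03=0.357, e^2.71=15.0293, e^-2.7=0.0672, e^-2.46=0.0854
Sum = 15.5389
Softmax = [0.023, 0.9672, 0.0043, 0.0055]
p[1] = 15.0293/15.5389 = 0.9672

0.9672


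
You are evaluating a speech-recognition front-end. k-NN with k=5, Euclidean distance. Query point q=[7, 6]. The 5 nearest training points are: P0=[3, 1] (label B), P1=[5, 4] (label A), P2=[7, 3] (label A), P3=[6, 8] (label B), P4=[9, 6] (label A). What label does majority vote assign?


d(q,P0) = 6.4031  (label B)
d(q,P1) = 2.8284  (label A)
d(q,P2) = 3.0  (label A)
d(q,P3) = 2.2361  (label B)
d(q,P4) = 2.0  (label A)
Votes: A=3, B=2
Majority → A

A


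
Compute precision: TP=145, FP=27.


Precision = TP/(TP+FP)
= 145/(145+27)
= 145/172 = 84.3%

84.3%


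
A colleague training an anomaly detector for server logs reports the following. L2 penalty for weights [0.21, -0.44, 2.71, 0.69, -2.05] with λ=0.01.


‖w‖₂² = (0.21)² + (-0.44)² + (2.71)² + (0.69)² + (-2.05)²
     = 0.0441 + 0.1936 + 7.3441 + 0.4761 + 4.2025
     = 12.2604
λ·‖w‖₂² = 0.01·12.2604 = 0.122604

0.122604


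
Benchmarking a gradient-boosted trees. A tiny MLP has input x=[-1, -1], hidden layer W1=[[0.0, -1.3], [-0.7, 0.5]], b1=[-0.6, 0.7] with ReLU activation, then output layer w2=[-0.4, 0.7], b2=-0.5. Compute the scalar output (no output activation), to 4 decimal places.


z1[0] = (0.0)·(-1) + (-1.3)·(-1) - 0.6 = 0.7
z1[1] = (-0.7)·(-1) + (0.5)·(-1) + 0.7 = 0.9
h = ReLU(z1) = [0.7, 0.9]
output = (-0.4)·(0.7) + (0.7)·(0.9) - 0.5 = -0.15

-0.15


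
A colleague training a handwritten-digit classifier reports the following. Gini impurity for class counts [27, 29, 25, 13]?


Probabilities: [27/94, 29/94, 25/94, 13/94] ≈ [0.2872, 0.3085, 0.266, 0.1383]
Σpᵢ² = (729 + 841 + 625 + 169)/94² = 2364/8836
Gini = 1 - Σpᵢ² = 1 - 2364/8836 = 0.7325

0.7325


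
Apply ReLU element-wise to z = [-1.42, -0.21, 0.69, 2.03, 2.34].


ReLU(-1.42) = max(0, -1.42) = 0.0
ReLU(-0.21) = max(0, -0.21) = 0.0
ReLU(0.69) = max(0, 0.69) = 0.69
ReLU(2.03) = max(0, 2.03) = 2.03
ReLU(2.34) = max(0, 2.34) = 2.34
result = [0.0, 0.0, 0.69, 2.03, 2.34]

[0.0, 0.0, 0.69, 2.03, 2.34]


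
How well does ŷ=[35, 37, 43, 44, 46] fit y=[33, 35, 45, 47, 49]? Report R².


ȳ = 41.8
SS_res = Σ(y-ŷ)² = 30
SS_tot = Σ(y-ȳ)² = 212.8
R² = 1 - SS_res/SS_tot = 1 - 0.141 = 0.859

0.859


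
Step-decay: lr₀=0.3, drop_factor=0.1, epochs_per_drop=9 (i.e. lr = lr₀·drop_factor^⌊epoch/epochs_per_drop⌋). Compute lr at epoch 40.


n_drops = ⌊40/9⌋ = 4
lr = 0.3·0.1^4 = 0.3·0.0001 = 0.00003

0.00003


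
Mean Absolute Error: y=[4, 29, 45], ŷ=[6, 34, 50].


Absolute errors: |4-6|=2, |29-34|=5, |45-50|=5
Sum = 12
MAE = 12/3 = 4

4


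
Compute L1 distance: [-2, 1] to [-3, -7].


d = |-2+ 3| + |1+ 7|
  = 1 + 8
  = 9

9


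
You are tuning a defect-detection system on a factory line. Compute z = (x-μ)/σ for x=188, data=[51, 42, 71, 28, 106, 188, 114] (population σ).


μ = 85.7143, σ = 51.1823
z = (188 - 85.7143)/51.1823 = 1.9985

1.9985


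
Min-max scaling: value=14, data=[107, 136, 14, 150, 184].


min=14, max=184
(14-14)/(184-14) = 0/170 = 0.0

0.0


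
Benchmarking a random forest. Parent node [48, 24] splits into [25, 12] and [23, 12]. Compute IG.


Parent = [48, 24], H_parent = 0.9183
H_left = 0.909 (n=37), H_right = 0.9275 (n=35)
H_children = (37/72)·0.909 + (35/72)·0.9275 = 0.918
IG = 0.9183 - 0.918 = 0.0003

0.0003


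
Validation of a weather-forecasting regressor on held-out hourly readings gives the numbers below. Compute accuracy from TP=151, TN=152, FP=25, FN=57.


Accuracy = (TP+TN)/(TP+TN+FP+FN)
= (151+152)/(385)
= 303/385 = 78.7%

78.7%


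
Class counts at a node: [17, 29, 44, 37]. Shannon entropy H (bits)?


Probabilities: [17/127, 29/127, 44/127, 37/127] ≈ [0.1339, 0.2283, 0.3465, 0.2913]
H = -((17/127)·log₂(17/127) + (29/127)·log₂(29/127) + (44/127)·log₂(44/127) + (37/127)·log₂(37/127))
  = 1.9231 bits

1.9231 bits


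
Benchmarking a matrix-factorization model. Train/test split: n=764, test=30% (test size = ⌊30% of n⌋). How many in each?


Test = ⌊764·30/100⌋ = 229
Train = 764 - 229 = 535

Train: 535, Test: 229


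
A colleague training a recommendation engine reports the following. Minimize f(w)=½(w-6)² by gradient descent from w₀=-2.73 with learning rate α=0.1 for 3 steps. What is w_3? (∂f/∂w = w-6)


step 1: grad = -2.73-6 = -8.73; w = -2.73 - 0.1·(-8.73) = -1.857
step 2: grad = -1.857-6 = -7.857; w = -1.857 - 0.1·(-7.857) = -1.0713
step 3: grad = -1.0713-6 = -7.0713; w = -1.0713 - 0.1·(-7.0713) = -0.36417

-0.36417


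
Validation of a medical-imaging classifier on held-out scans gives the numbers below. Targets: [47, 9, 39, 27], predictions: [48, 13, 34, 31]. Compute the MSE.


Squared errors: (47-48)²=1, (9-13)²=16, (39-34)²=25, (27-31)²=16
Sum = 58
MSE = 58/4 = 29/2

29/2


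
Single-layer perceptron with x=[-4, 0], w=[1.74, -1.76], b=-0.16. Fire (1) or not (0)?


z = (-4)·(1.74) + (0)·(-1.76) - 0.16
  = -7.12
step(z) = 0 (z<0)

0


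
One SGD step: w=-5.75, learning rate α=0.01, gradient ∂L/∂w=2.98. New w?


w_new = w - α·∇
= -5.75 - 0.01·2.98
= -5.75 - 0.0298
= -5.7798

-5.7798


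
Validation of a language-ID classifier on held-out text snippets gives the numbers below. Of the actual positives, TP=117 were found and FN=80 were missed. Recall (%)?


Recall = TP/(TP+FN)
= 117/(117+80)
= 117/197 = 59.39%

59.39%


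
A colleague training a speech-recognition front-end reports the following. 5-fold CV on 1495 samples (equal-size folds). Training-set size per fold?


Fold size = 1495/5 = 299
Training per fold = 1495 - 299 = 1196

1196


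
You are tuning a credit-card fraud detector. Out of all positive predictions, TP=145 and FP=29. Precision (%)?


Precision = TP/(TP+FP)
= 145/(145+29)
= 145/174 = 83.33%

83.33%


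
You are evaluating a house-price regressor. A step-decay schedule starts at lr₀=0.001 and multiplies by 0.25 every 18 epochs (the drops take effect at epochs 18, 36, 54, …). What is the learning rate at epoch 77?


n_drops = ⌊77/18⌋ = 4
lr = 0.001·0.25^4 = 0.001·0.00390625 = 0.00000390625

0.00000390625


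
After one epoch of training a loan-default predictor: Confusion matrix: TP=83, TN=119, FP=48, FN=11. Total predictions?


Total = TP + TN + FP + FN
= 83 + 119 + 48 + 11
= 261
(Predicted positive: 131, predicted negative: 130)

261


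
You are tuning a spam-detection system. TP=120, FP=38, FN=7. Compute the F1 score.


Precision = 120/158 = 0.7595
Recall = 120/127 = 0.9449
F1 = 2·P·R/(P+R) = 2·TP/(2·TP+FP+FN) = 240/(240+38+7) = 240/285 = 0.8421

0.8421


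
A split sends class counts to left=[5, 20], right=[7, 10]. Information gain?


Parent = [12, 30], H_parent = 0.8631
H_left = 0.7219 (n=25), H_right = 0.9774 (n=17)
H_children = (25/42)·0.7219 + (17/42)·0.9774 = 0.8253
IG = 0.8631 - 0.8253 = 0.0378

0.0378


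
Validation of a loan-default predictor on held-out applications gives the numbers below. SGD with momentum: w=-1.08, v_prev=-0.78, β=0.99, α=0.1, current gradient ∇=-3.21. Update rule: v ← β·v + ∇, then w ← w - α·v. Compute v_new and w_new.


v_new = 0.99·-0.78 - 3.21 = -0.7722 - 3.21 = -3.9822
w_new = -1.08 - 0.1·-3.9822 = -1.08 + 0.39822 = -0.68178

v_new=-3.9822, w_new=-0.68178


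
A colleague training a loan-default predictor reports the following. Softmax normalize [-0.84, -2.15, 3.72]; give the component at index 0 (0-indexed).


Exponentials: e^-0.84=0.4317, e^-2.15=0.1165, e^3.72=41.2644
Sum = 41.8126
Softmax = [0.0103, 0.0028, 0.9869]
p[0] = 0.4317/41.8126 = 0.0103

0.0103


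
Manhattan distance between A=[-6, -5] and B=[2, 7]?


d = |-6-2| + |-5-7|
  = 8 + 12
  = 20

20


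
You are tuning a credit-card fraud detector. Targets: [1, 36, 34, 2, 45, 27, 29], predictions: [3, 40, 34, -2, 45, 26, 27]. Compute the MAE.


Absolute errors: |1-3|=2, |36-40|=4, |34-34|=0, |2+ 2|=4, |45-45|=0, |27-26|=1, |29-27|=2
Sum = 13
MAE = 13/7 = 13/7

13/7


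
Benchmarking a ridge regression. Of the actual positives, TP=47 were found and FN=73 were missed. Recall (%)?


Recall = TP/(TP+FN)
= 47/(47+73)
= 47/120 = 39.17%

39.17%


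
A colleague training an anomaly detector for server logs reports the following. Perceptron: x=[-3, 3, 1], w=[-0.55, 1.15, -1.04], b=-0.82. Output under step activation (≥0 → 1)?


z = (-3)·(-0.55) + (3)·(1.15) + (1)·(-1.04) - 0.82
  = 3.24
step(z) = 1 (z≥0)

1


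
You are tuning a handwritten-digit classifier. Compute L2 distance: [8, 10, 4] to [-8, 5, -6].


d = √((8+ 8)² + (10-5)² + (4+ 6)²)
  = √(256 + 25 + 100)
  = √381 = 19.5192

19.5192


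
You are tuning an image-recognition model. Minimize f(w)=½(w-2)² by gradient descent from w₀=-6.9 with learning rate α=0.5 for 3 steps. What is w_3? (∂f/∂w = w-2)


step 1: grad = -6.9-2 = -8.9; w = -6.9 - 0.5·(-8.9) = -2.45
step 2: grad = -2.45-2 = -4.45; w = -2.45 - 0.5·(-4.45) = -0.225
step 3: grad = -0.225-2 = -2.225; w = -0.225 - 0.5·(-2.225) = 0.8875

0.8875


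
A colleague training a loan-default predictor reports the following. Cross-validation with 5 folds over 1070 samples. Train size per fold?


Fold size = 1070/5 = 214
Training per fold = 1070 - 214 = 856

856


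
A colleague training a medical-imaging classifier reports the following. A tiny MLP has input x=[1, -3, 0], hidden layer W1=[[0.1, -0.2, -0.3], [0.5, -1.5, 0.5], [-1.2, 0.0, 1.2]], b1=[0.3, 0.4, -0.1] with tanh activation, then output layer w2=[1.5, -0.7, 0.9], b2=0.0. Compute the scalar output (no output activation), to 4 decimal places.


z1[0] = (0.1)·(1) + (-0.2)·(-3) + (-0.3)·(0) + 0.3 = 1.0
z1[1] = (0.5)·(1) + (-1.5)·(-3) + (0.5)·(0) + 0.4 = 5.4
z1[2] = (-1.2)·(1) + (0.0)·(-3) + (1.2)·(0) - 0.1 = -1.3
h = tanh(z1) = [0.7616, 1.0, -0.8617]
output = (1.5)·(0.7616) + (-0.7)·(1.0) + (0.9)·(-0.8617) + 0.0 = -0.3331

-0.3331


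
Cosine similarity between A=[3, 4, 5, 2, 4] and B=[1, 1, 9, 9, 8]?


A·B = 3·1 + 4·1 + 5·9 + 2·9 + 4·8 = 102
‖A‖ = √70 = 8.3666, ‖B‖ = √228 = 15.0997
cos = 102/(√70·√228) = 102/√15960 = 0.8074

0.8074


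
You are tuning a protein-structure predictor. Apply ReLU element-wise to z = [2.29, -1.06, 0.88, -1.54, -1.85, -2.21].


ReLU(2.29) = max(0, 2.29) = 2.29
ReLU(-1.06) = max(0, -1.06) = 0.0
ReLU(0.88) = max(0, 0.88) = 0.88
ReLU(-1.54) = max(0, -1.54) = 0.0
ReLU(-1.85) = max(0, -1.85) = 0.0
ReLU(-2.21) = max(0, -2.21) = 0.0
result = [2.29, 0.0, 0.88, 0.0, 0.0, 0.0]

[2.29, 0.0, 0.88, 0.0, 0.0, 0.0]


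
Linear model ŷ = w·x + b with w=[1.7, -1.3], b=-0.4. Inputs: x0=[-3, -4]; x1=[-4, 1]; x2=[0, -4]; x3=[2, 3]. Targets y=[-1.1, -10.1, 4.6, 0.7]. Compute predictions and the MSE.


ŷ0 = (1.7)·(-3) + (-1.3)·(-4) - 0.4 = -0.3
ŷ1 = (1.7)·(-4) + (-1.3)·(1) - 0.4 = -8.5
ŷ2 = (1.7)·(0) + (-1.3)·(-4) - 0.4 = 4.8
ŷ3 = (1.7)·(2) + (-1.3)·(3) - 0.4 = -0.9
errors² = [0.64, 2.56, 0.04, 2.56]
MSE = 5.8000/4 = 1.45

1.45


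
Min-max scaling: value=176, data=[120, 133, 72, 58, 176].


min=58, max=176
(176-58)/(176-58) = 118/118 = 1.0

1.0


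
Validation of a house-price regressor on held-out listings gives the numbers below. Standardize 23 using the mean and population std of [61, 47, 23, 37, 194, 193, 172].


μ = 103.8571, σ = 72.4991
z = (23 - 103.8571)/72.4991 = -1.1153

-1.1153


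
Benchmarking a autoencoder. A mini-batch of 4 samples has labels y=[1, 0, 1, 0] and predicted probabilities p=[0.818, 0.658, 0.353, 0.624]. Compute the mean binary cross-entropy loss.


L[0] = -ln(0.818) = 0.2009
L[1] = -ln(1-0.658) = -ln(0.342) = 1.0729
L[2] = -ln(0.353) = 1.0413
L[3] = -ln(1-0.624) = -ln(0.376) = 0.9782
mean = (0.2009 + 1.0729 + 1.0413 + 0.9782)/4 = 0.8233

0.8233


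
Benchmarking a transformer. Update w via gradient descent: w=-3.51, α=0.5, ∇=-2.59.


w_new = w - α·∇
= -3.51 - 0.5·-2.59
= -3.51 + 1.295
= -2.215

-2.215


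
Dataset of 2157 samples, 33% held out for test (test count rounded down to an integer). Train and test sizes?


Test = ⌊2157·33/100⌋ = 711
Train = 2157 - 711 = 1446

Train: 1446, Test: 711


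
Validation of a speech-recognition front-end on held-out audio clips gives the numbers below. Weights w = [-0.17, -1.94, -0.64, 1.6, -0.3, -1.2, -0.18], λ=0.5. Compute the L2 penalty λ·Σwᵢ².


‖w‖₂² = (-0.17)² + (-1.94)² + (-0.64)² + (1.6)² + (-0.3)² + (-1.2)² + (-0.18)²
     = 0.0289 + 3.7636 + 0.4096 + 2.56 + 0.09 + 1.44 + 0.0324
     = 8.3245
λ·‖w‖₂² = 0.5·8.3245 = 4.16225

4.16225


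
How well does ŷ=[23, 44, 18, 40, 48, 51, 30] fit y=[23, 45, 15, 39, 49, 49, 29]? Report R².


ȳ = 35.5714
SS_res = Σ(y-ŷ)² = 17
SS_tot = Σ(y-ȳ)² = 1085.71
R² = 1 - SS_res/SS_tot = 1 - 0.0157 = 0.9843

0.9843


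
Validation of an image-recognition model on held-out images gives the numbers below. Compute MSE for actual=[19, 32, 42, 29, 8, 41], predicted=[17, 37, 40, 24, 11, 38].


Squared errors: (19-17)²=4, (32-37)²=25, (42-40)²=4, (29-24)²=25, (8-11)²=9, (41-38)²=9
Sum = 76
MSE = 76/6 = 38/3

38/3


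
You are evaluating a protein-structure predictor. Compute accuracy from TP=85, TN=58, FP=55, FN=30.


Accuracy = (TP+TN)/(TP+TN+FP+FN)
= (85+58)/(228)
= 143/228 = 62.72%

62.72%


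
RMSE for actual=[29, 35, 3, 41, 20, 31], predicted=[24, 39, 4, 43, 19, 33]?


MSE = 51/6 = 8.5
RMSE = √(51/6) = 2.9155

2.9155


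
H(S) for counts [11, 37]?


Probabilities: [11/48, 37/48] ≈ [0.2292, 0.7708]
H = -((11/48)·log₂(11/48) + (37/48)·log₂(37/48))
  = 0.7766 bits

0.7766 bits


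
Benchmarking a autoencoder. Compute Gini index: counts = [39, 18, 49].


Probabilities: [39/106, 18/106, 49/106] ≈ [0.3679, 0.1698, 0.4623]
Σpᵢ² = (1521 + 324 + 2401)/106² = 4246/11236
Gini = 1 - Σpᵢ² = 1 - 4246/11236 = 0.6221

0.6221


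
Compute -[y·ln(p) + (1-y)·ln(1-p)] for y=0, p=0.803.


BCE = -[y·ln(p) + (1-y)·ln(1-p)]
= -0 - 1·ln(1-0.803)
= -ln(0.197) = 1.6246

1.6246


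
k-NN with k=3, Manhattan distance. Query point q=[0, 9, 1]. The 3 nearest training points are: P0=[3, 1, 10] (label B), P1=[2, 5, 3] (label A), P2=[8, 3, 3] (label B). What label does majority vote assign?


d(q,P0) = 20  (label B)
d(q,P1) = 8  (label A)
d(q,P2) = 16  (label B)
Votes: A=1, B=2
Majority → B

B


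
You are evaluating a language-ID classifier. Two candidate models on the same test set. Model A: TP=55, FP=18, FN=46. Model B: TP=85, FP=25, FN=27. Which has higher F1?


Model A: P=55/73=0.7534, R=55/101=0.5446, F1=2PR/(P+R)=2TP/(2TP+FP+FN)=110/174=0.6322
Model B: P=85/110=0.7727, R=85/112=0.7589, F1=2PR/(P+R)=2TP/(2TP+FP+FN)=170/222=0.7658
0.6322 < 0.7658 → Model B

Model B


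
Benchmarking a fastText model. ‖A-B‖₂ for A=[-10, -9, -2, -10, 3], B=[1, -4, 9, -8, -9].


d = √((-10-1)² + (-9+ 4)² + (-2-9)² + (-10+ 8)² + (3+ 9)²)
  = √(121 + 25 + 121 + 4 + 144)
  = √415 = 20.3715

20.3715


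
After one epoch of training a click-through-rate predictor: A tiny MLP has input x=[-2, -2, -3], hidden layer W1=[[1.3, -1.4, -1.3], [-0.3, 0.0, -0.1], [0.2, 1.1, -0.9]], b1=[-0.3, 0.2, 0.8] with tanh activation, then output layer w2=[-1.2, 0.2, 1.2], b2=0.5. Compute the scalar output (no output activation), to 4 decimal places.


z1[0] = (1.3)·(-2) + (-1.4)·(-2) + (-1.3)·(-3) - 0.3 = 3.8
z1[1] = (-0.3)·(-2) + (0.0)·(-2) + (-0.1)·(-3) + 0.2 = 1.1
z1[2] = (0.2)·(-2) + (1.1)·(-2) + (-0.9)·(-3) + 0.8 = 0.9
h = tanh(z1) = [0.999, 0.8005, 0.7163]
output = (-1.2)·(0.999) + (0.2)·(0.8005) + (1.2)·(0.7163) + 0.5 = 0.3209

0.3209


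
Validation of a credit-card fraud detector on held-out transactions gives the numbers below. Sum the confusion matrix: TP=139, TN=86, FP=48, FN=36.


Total = TP + TN + FP + FN
= 139 + 86 + 48 + 36
= 309
(Predicted positive: 187, predicted negative: 122)

309


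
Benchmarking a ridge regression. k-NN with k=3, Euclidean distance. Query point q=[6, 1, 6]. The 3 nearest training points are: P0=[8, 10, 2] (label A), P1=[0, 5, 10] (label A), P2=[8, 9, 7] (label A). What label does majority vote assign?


d(q,P0) = 10.0499  (label A)
d(q,P1) = 8.2462  (label A)
d(q,P2) = 8.3066  (label A)
Votes: A=3, B=0
Majority → A

A


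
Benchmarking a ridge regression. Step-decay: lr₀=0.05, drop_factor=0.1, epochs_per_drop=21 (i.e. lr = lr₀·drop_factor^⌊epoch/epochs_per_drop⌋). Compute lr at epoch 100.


n_drops = ⌊100/21⌋ = 4
lr = 0.05·0.1^4 = 0.05·0.0001 = 0.000005

0.000005


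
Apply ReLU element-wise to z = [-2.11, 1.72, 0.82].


ReLU(-2.11) = max(0, -2.11) = 0.0
ReLU(1.72) = max(0, 1.72) = 1.72
ReLU(0.82) = max(0, 0.82) = 0.82
result = [0.0, 1.72, 0.82]

[0.0, 1.72, 0.82]


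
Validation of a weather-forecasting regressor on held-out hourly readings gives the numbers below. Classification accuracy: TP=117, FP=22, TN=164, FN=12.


Accuracy = (TP+TN)/(TP+TN+FP+FN)
= (117+164)/(315)
= 281/315 = 89.21%

89.21%


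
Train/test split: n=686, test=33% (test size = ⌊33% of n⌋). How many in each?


Test = ⌊686·33/100⌋ = 226
Train = 686 - 226 = 460

Train: 460, Test: 226


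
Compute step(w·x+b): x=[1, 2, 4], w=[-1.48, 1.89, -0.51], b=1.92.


z = (1)·(-1.48) + (2)·(1.89) + (4)·(-0.51) + 1.92
  = 2.18
step(z) = 1 (z≥0)

1


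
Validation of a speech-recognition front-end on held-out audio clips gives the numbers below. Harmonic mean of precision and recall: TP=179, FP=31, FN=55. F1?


Precision = 179/210 = 0.8524
Recall = 179/234 = 0.765
F1 = 2·P·R/(P+R) = 2·TP/(2·TP+FP+FN) = 358/(358+31+55) = 358/444 = 0.8063

0.8063


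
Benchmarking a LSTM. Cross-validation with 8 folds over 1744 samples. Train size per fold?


Fold size = 1744/8 = 218
Training per fold = 1744 - 218 = 1526

1526


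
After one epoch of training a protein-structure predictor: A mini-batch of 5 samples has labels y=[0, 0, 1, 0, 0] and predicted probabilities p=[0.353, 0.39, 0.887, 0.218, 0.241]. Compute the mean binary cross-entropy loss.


L[0] = -ln(1-0.353) = -ln(0.647) = 0.4354
L[1] = -ln(1-0.39) = -ln(0.61) = 0.4943
L[2] = -ln(0.887) = 0.1199
L[3] = -ln(1-0.218) = -ln(0.782) = 0.2459
L[4] = -ln(1-0.241) = -ln(0.759) = 0.2758
mean = (0.4354 + 0.4943 + 0.1199 + 0.2459 + 0.2758)/5 = 0.3143

0.3143
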